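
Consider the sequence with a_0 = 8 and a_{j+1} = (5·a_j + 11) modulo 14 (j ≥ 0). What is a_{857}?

Listing terms: a_0 = 8; a_1 = 9; a_2 = 0; a_3 = 11; a_4 = 10; a_5 = 5; a_6 = 8.
Since a_6 = a_0 = 8, the sequence is periodic with period 6.
So a_{857} = a_{0 + ((857-0) mod 6)} = a_5 = 5.

5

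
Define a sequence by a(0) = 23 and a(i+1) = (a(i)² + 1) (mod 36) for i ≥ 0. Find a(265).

26

Computing terms: a(0) = 23, a(1) = 26, a(2) = 29, a(3) = 14, a(4) = 17, a(5) = 2, a(6) = 5, a(7) = 26.
Since a(7) = a(1) = 26, the sequence is eventually periodic: after a pre-period of length 1 it cycles with period 6.
For i ≥ 1, a(i) depends only on (i - 1) mod 6. (265 - 1) mod 6 = 0, so a(265) = a(1) = 26.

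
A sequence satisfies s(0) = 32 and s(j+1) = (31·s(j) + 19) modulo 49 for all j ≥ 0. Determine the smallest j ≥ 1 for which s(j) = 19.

3

Computing terms: s(0) = 32; s(1) = 31; s(2) = 0; s(3) = 19; s(4) = 20; s(5) = 2; s(6) = 32.
The sequence repeats with period 6.
The value 19 first appears (with j ≥ 1) at s(3).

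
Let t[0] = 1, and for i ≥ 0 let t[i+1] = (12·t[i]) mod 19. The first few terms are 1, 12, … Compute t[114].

1

We have t[0] = 1,  t[1] = 12,  t[2] = 11,  t[3] = 18,  t[4] = 7,  t[5] = 8,  t[6] = 1.
The sequence repeats with period 6.
So t[114] = t[0 + ((114-0) mod 6)] = t[0] = 1.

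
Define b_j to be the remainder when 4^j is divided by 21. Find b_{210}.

Computing terms: b_1 = 4, b_2 = 16, b_3 = 1, b_4 = 4.
Since b_4 = b_1 = 4, the sequence is periodic with period 3.
(210 - 1) mod 3 = 2, so b_{210} = b_3 = 1.

1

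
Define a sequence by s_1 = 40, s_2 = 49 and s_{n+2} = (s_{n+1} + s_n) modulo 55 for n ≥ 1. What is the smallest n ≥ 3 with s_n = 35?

6

Computing terms: s_1 = 40,  s_2 = 49,  s_3 = 34,  s_4 = 28,  s_5 = 7,  s_6 = 35,  s_7 = 42,  s_8 = 22,  s_9 = 9,  s_{10} = 31,  s_{11} = 40,  s_{12} = 16,  s_{13} = 1,  s_{14} = 17,  s_{15} = 18,  s_{16} = 35,  s_{17} = 53,  s_{18} = 33,  s_{19} = 31,  s_{20} = 9,  s_{21} = 40,  s_{22} = 49.
The sequence repeats with period 20.
The value 35 first appears (with n ≥ 3) at s_6.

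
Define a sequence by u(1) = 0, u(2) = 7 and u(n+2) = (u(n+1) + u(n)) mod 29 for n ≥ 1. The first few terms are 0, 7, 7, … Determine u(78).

4

u(1) = 0; u(2) = 7; u(3) = 7; u(4) = 14; u(5) = 21; u(6) = 6; u(7) = 27; u(8) = 4; u(9) = 2; u(10) = 6; u(11) = 8; u(12) = 14; u(13) = 22; u(14) = 7; u(15) = 0; u(16) = 7.
Since (u(15), u(16)) = (u(1), u(2)) = (0, 7) (two consecutive terms determine the rest), the sequence is periodic with period 14.
(78 - 1) mod 14 = 7, so u(78) = u(8) = 4.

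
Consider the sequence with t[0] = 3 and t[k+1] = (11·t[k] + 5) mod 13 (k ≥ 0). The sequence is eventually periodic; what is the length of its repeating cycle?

Computing terms: t[0] = 3; t[1] = 12; t[2] = 7; t[3] = 4; t[4] = 10; t[5] = 11; t[6] = 9; t[7] = 0; t[8] = 5; t[9] = 8; t[10] = 2; t[11] = 1; t[12] = 3.
Since t[12] = t[0] = 3, the sequence is periodic with period 12.

12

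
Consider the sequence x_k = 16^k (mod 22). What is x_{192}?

14

We have x_1 = 16,  x_2 = 14,  x_3 = 4,  x_4 = 20,  x_5 = 12,  x_6 = 16.
Since x_6 = x_1 = 16, the sequence is periodic with period 5.
So x_{192} = x_{1 + ((192-1) mod 5)} = x_2 = 14.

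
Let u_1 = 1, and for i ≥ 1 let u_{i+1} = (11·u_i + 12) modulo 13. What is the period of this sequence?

Computing terms: u_1 = 1, u_2 = 10, u_3 = 5, u_4 = 2, u_5 = 8, u_6 = 9, u_7 = 7, u_8 = 11, u_9 = 3, u_{10} = 6, u_{11} = 0, u_{12} = 12, u_{13} = 1.
Since u_{13} = u_1 = 1, the sequence is periodic with period 12.

12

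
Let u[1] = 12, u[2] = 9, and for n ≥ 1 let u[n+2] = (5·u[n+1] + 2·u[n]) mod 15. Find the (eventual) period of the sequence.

8

We have u[1] = 12, u[2] = 9, u[3] = 9, u[4] = 3, u[5] = 3, u[6] = 6, u[7] = 6, u[8] = 12, u[9] = 12, u[10] = 9.
Since (u[9], u[10]) = (u[1], u[2]) = (12, 9) (two consecutive terms determine the rest), the sequence is periodic with period 8.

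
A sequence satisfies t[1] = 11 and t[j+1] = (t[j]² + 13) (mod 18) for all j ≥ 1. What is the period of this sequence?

6

Computing terms: t[1] = 11, t[2] = 8, t[3] = 5, t[4] = 2, t[5] = 17, t[6] = 14, t[7] = 11.
Since t[7] = t[1] = 11, the sequence is periodic with period 6.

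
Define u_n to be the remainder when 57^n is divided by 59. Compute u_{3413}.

u_0 = 1; u_1 = 57; u_2 = 4; u_3 = 51; u_4 = 16; u_5 = 27; u_6 = 5; u_7 = 49; u_8 = 20; u_9 = 19; u_{10} = 21; u_{11} = 17; u_{12} = 25; u_{13} = 9; u_{14} = 41; u_{15} = 36; u_{16} = 46; u_{17} = 26; u_{18} = 7; u_{19} = 45; u_{20} = 28; u_{21} = 3; u_{22} = 53; u_{23} = 12; u_{24} = 35; u_{25} = 48; u_{26} = 22; u_{27} = 15; u_{28} = 29; u_{29} = 1.
Since u_{29} = u_0 = 1, the sequence is periodic with period 29.
So u_{3413} = u_{0 + ((3413-0) mod 29)} = u_{20} = 28.

28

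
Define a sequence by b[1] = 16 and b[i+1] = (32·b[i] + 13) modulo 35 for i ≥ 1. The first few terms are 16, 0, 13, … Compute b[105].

Computing terms: b[1] = 16,  b[2] = 0,  b[3] = 13,  b[4] = 9,  b[5] = 21,  b[6] = 20,  b[7] = 23,  b[8] = 14,  b[9] = 6,  b[10] = 30,  b[11] = 28,  b[12] = 34,  b[13] = 16.
Since b[13] = b[1] = 16, the sequence is periodic with period 12.
(105 - 1) mod 12 = 8, so b[105] = b[9] = 6.

6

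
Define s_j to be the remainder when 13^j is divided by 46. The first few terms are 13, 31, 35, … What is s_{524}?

9

Computing terms: s_1 = 13,  s_2 = 31,  s_3 = 35,  s_4 = 41,  s_5 = 27,  s_6 = 29,  s_7 = 9,  s_8 = 25,  s_9 = 3,  s_{10} = 39,  s_{11} = 1,  s_{12} = 13.
The sequence repeats with period 11.
(524 - 1) mod 11 = 6, so s_{524} = s_7 = 9.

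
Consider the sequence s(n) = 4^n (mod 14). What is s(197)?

Listing terms: s(1) = 4,  s(2) = 2,  s(3) = 8,  s(4) = 4.
The sequence repeats with period 3.
(197 - 1) mod 3 = 1, so s(197) = s(2) = 2.

2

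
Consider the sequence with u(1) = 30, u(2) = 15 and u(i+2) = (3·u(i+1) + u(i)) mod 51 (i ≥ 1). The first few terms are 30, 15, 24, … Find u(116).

We have u(1) = 30; u(2) = 15; u(3) = 24; u(4) = 36; u(5) = 30; u(6) = 24; u(7) = 0; u(8) = 24; u(9) = 21; u(10) = 36; u(11) = 27; u(12) = 15; u(13) = 21; u(14) = 27; u(15) = 0; u(16) = 27; u(17) = 30; u(18) = 15.
The sequence repeats with period 16.
So u(116) = u(1 + ((116-1) mod 16)) = u(4) = 36.

36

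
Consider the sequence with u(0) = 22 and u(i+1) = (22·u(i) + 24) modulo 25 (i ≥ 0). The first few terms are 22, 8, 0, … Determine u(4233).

Computing terms: u(0) = 22; u(1) = 8; u(2) = 0; u(3) = 24; u(4) = 2; u(5) = 18; u(6) = 20; u(7) = 14; u(8) = 7; u(9) = 3; u(10) = 15; u(11) = 4; u(12) = 12; u(13) = 13; u(14) = 10; u(15) = 19; u(16) = 17; u(17) = 23; u(18) = 5; u(19) = 9; u(20) = 22.
Since u(20) = u(0) = 22, the sequence is periodic with period 20.
So u(4233) = u(0 + ((4233-0) mod 20)) = u(13) = 13.

13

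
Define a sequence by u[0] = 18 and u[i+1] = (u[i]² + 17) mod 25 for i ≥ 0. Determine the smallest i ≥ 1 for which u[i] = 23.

2

u[0] = 18, u[1] = 16, u[2] = 23, u[3] = 21, u[4] = 8, u[5] = 6, u[6] = 3, u[7] = 1, u[8] = 18.
The sequence repeats with period 8.
The value 23 first appears (with i ≥ 1) at u[2].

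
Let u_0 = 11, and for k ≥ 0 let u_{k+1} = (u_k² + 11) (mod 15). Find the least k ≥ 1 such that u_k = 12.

u_0 = 11; u_1 = 12; u_2 = 5; u_3 = 6; u_4 = 2; u_5 = 0; u_6 = 11.
Since u_6 = u_0 = 11, the sequence is periodic with period 6.
The value 12 first appears (with k ≥ 1) at u_1.

1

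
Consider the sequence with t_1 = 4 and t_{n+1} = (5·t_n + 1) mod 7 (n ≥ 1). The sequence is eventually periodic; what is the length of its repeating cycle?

We have t_1 = 4,  t_2 = 0,  t_3 = 1,  t_4 = 6,  t_5 = 3,  t_6 = 2,  t_7 = 4.
Since t_7 = t_1 = 4, the sequence is periodic with period 6.

6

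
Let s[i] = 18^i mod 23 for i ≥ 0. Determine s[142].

9

Listing terms: s[0] = 1, s[1] = 18, s[2] = 2, s[3] = 13, s[4] = 4, s[5] = 3, s[6] = 8, s[7] = 6, s[8] = 16, s[9] = 12, s[10] = 9, s[11] = 1.
The sequence repeats with period 11.
So s[142] = s[0 + ((142-0) mod 11)] = s[10] = 9.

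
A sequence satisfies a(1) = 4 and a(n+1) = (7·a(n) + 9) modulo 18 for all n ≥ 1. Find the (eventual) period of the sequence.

6

Listing terms: a(1) = 4, a(2) = 1, a(3) = 16, a(4) = 13, a(5) = 10, a(6) = 7, a(7) = 4.
The sequence repeats with period 6.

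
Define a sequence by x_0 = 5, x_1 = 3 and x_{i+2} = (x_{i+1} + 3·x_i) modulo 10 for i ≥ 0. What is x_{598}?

Computing terms: x_0 = 5,  x_1 = 3,  x_2 = 8,  x_3 = 7,  x_4 = 1,  x_5 = 2,  x_6 = 5,  x_7 = 1,  x_8 = 6,  x_9 = 9,  x_{10} = 7,  x_{11} = 4,  x_{12} = 5,  x_{13} = 7,  x_{14} = 2,  x_{15} = 3,  x_{16} = 9,  x_{17} = 8,  x_{18} = 5,  x_{19} = 9,  x_{20} = 4,  x_{21} = 1,  x_{22} = 3,  x_{23} = 6,  x_{24} = 5,  x_{25} = 3.
Since (x_{24}, x_{25}) = (x_0, x_1) = (5, 3) (two consecutive terms determine the rest), the sequence is periodic with period 24.
So x_{598} = x_{0 + ((598-0) mod 24)} = x_{22} = 3.

3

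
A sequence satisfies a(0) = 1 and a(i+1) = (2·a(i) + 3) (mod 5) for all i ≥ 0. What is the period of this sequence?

4

a(0) = 1; a(1) = 0; a(2) = 3; a(3) = 4; a(4) = 1.
The sequence repeats with period 4.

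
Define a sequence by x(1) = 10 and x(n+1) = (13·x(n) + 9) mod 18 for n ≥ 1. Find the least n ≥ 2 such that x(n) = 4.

5

Computing terms: x(1) = 10, x(2) = 13, x(3) = 16, x(4) = 1, x(5) = 4, x(6) = 7, x(7) = 10.
The sequence repeats with period 6.
The value 4 first appears (with n ≥ 2) at x(5).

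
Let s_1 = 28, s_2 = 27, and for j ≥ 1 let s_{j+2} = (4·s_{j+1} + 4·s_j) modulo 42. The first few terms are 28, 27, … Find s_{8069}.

Listing terms: s_1 = 28; s_2 = 27; s_3 = 10; s_4 = 22; s_5 = 2; s_6 = 12; s_7 = 14; s_8 = 20; s_9 = 10; s_{10} = 36; s_{11} = 16; s_{12} = 40; s_{13} = 14; s_{14} = 6; s_{15} = 38; s_{16} = 8; s_{17} = 16; s_{18} = 12; s_{19} = 28; s_{20} = 34; s_{21} = 38; s_{22} = 36; s_{23} = 2; s_{24} = 26; s_{25} = 28; s_{26} = 6; s_{27} = 10; s_{28} = 22.
Since (s_{27}, s_{28}) = (s_3, s_4) = (10, 22) (two consecutive terms determine the rest), the sequence is eventually periodic: after a pre-period of length 2 it cycles with period 24.
For j ≥ 3, s_j depends only on (j - 3) mod 24. (8069 - 3) mod 24 = 2, so s_{8069} = s_5 = 2.

2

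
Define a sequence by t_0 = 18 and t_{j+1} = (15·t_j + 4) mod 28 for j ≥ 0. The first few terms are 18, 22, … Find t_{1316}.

Computing terms: t_0 = 18; t_1 = 22; t_2 = 26; t_3 = 2; t_4 = 6; t_5 = 10; t_6 = 14; t_7 = 18.
Since t_7 = t_0 = 18, the sequence is periodic with period 7.
(1316 - 0) mod 7 = 0, so t_{1316} = t_0 = 18.

18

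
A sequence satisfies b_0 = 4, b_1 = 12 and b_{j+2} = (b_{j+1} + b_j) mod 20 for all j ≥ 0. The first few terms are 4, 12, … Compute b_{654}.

16

Listing terms: b_0 = 4, b_1 = 12, b_2 = 16, b_3 = 8, b_4 = 4, b_5 = 12.
The sequence repeats with period 4.
(654 - 0) mod 4 = 2, so b_{654} = b_2 = 16.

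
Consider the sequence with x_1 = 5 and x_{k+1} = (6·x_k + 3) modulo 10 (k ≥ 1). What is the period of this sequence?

x_1 = 5, x_2 = 3, x_3 = 1, x_4 = 9, x_5 = 7, x_6 = 5.
The sequence repeats with period 5.

5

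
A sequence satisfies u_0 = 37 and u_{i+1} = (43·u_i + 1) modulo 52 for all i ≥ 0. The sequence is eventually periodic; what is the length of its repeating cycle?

6

Computing terms: u_0 = 37,  u_1 = 32,  u_2 = 25,  u_3 = 36,  u_4 = 41,  u_5 = 48,  u_6 = 37.
Since u_6 = u_0 = 37, the sequence is periodic with period 6.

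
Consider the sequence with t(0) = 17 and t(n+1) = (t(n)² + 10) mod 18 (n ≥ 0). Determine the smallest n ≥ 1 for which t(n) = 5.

2

t(0) = 17; t(1) = 11; t(2) = 5; t(3) = 17.
Since t(3) = t(0) = 17, the sequence is periodic with period 3.
The value 5 first appears (with n ≥ 1) at t(2).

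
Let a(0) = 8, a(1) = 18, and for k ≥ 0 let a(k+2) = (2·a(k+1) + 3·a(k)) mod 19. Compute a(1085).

1

Listing terms: a(0) = 8,  a(1) = 18,  a(2) = 3,  a(3) = 3,  a(4) = 15,  a(5) = 1,  a(6) = 9,  a(7) = 2,  a(8) = 12,  a(9) = 11,  a(10) = 1,  a(11) = 16,  a(12) = 16,  a(13) = 4,  a(14) = 18,  a(15) = 10,  a(16) = 17,  a(17) = 7,  a(18) = 8,  a(19) = 18.
Since (a(18), a(19)) = (a(0), a(1)) = (8, 18) (two consecutive terms determine the rest), the sequence is periodic with period 18.
So a(1085) = a(0 + ((1085-0) mod 18)) = a(5) = 1.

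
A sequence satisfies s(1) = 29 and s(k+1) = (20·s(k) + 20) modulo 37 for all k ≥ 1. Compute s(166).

s(1) = 29,  s(2) = 8,  s(3) = 32,  s(4) = 31,  s(5) = 11,  s(6) = 18,  s(7) = 10,  s(8) = 35,  s(9) = 17,  s(10) = 27,  s(11) = 5,  s(12) = 9,  s(13) = 15,  s(14) = 24,  s(15) = 19,  s(16) = 30,  s(17) = 28,  s(18) = 25,  s(19) = 2,  s(20) = 23,  s(21) = 36,  s(22) = 0,  s(23) = 20,  s(24) = 13,  s(25) = 21,  s(26) = 33,  s(27) = 14,  s(28) = 4,  s(29) = 26,  s(30) = 22,  s(31) = 16,  s(32) = 7,  s(33) = 12,  s(34) = 1,  s(35) = 3,  s(36) = 6,  s(37) = 29.
Since s(37) = s(1) = 29, the sequence is periodic with period 36.
(166 - 1) mod 36 = 21, so s(166) = s(22) = 0.

0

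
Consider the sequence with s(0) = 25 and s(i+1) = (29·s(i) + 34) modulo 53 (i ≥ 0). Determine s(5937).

Computing terms: s(0) = 25; s(1) = 17; s(2) = 50; s(3) = 0; s(4) = 34; s(5) = 13; s(6) = 40; s(7) = 28; s(8) = 51; s(9) = 29; s(10) = 27; s(11) = 22; s(12) = 36; s(13) = 18; s(14) = 26; s(15) = 46; s(16) = 43; s(17) = 9; s(18) = 30; s(19) = 3; s(20) = 15; s(21) = 45; s(22) = 14; s(23) = 16; s(24) = 21; s(25) = 7; s(26) = 25.
The sequence repeats with period 26.
(5937 - 0) mod 26 = 9, so s(5937) = s(9) = 29.

29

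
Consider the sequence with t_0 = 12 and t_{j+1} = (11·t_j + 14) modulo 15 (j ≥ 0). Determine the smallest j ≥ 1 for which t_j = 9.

We have t_0 = 12; t_1 = 11; t_2 = 0; t_3 = 14; t_4 = 3; t_5 = 2; t_6 = 6; t_7 = 5; t_8 = 9; t_9 = 8; t_{10} = 12.
The sequence repeats with period 10.
The value 9 first appears (with j ≥ 1) at t_8.

8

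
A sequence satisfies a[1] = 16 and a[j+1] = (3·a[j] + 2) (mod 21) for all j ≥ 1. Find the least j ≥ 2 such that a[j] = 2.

Computing terms: a[1] = 16,  a[2] = 8,  a[3] = 5,  a[4] = 17,  a[5] = 11,  a[6] = 14,  a[7] = 2,  a[8] = 8.
Since a[8] = a[2] = 8, the sequence is eventually periodic: after a pre-period of length 1 it cycles with period 6.
The value 2 first appears (with j ≥ 2) at a[7].

7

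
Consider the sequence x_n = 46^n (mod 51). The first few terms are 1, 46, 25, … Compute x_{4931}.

28

Listing terms: x_0 = 1,  x_1 = 46,  x_2 = 25,  x_3 = 28,  x_4 = 13,  x_5 = 37,  x_6 = 19,  x_7 = 7,  x_8 = 16,  x_9 = 22,  x_{10} = 43,  x_{11} = 40,  x_{12} = 4,  x_{13} = 31,  x_{14} = 49,  x_{15} = 10,  x_{16} = 1.
Since x_{16} = x_0 = 1, the sequence is periodic with period 16.
(4931 - 0) mod 16 = 3, so x_{4931} = x_3 = 28.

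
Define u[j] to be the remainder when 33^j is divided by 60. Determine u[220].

u[0] = 1, u[1] = 33, u[2] = 9, u[3] = 57, u[4] = 21, u[5] = 33.
Since u[5] = u[1] = 33, the sequence is eventually periodic: after a pre-period of length 1 it cycles with period 4.
For j ≥ 1, u[j] depends only on (j - 1) mod 4. (220 - 1) mod 4 = 3, so u[220] = u[4] = 21.

21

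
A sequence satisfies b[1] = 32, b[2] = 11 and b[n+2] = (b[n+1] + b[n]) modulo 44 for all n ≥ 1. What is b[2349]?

31

Listing terms: b[1] = 32, b[2] = 11, b[3] = 43, b[4] = 10, b[5] = 9, b[6] = 19, b[7] = 28, b[8] = 3, b[9] = 31, b[10] = 34, b[11] = 21, b[12] = 11, b[13] = 32, b[14] = 43, b[15] = 31, b[16] = 30, b[17] = 17, b[18] = 3, b[19] = 20, b[20] = 23, b[21] = 43, b[22] = 22, b[23] = 21, b[24] = 43, b[25] = 20, b[26] = 19, b[27] = 39, b[28] = 14, b[29] = 9, b[30] = 23, b[31] = 32, b[32] = 11.
The sequence repeats with period 30.
So b[2349] = b[1 + ((2349-1) mod 30)] = b[9] = 31.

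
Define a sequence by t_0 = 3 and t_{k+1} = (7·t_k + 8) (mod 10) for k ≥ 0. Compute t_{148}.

Computing terms: t_0 = 3, t_1 = 9, t_2 = 1, t_3 = 5, t_4 = 3.
Since t_4 = t_0 = 3, the sequence is periodic with period 4.
(148 - 0) mod 4 = 0, so t_{148} = t_0 = 3.

3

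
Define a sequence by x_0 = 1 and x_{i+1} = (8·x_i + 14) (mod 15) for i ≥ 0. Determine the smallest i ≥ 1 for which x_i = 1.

We have x_0 = 1; x_1 = 7; x_2 = 10; x_3 = 4; x_4 = 1.
The sequence repeats with period 4.
The value 1 next appears (with i ≥ 1) at x_4.

4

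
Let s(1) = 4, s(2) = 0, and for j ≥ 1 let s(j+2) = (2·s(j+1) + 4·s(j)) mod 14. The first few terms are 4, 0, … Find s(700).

10

We have s(1) = 4,  s(2) = 0,  s(3) = 2,  s(4) = 4,  s(5) = 2,  s(6) = 6,  s(7) = 6,  s(8) = 8,  s(9) = 12,  s(10) = 0,  s(11) = 6,  s(12) = 12,  s(13) = 6,  s(14) = 4,  s(15) = 4,  s(16) = 10,  s(17) = 8,  s(18) = 0,  s(19) = 4,  s(20) = 8,  s(21) = 4,  s(22) = 12,  s(23) = 12,  s(24) = 2,  s(25) = 10,  s(26) = 0,  s(27) = 12,  s(28) = 10,  s(29) = 12,  s(30) = 8,  s(31) = 8,  s(32) = 6,  s(33) = 2,  s(34) = 0,  s(35) = 8,  s(36) = 2,  s(37) = 8,  s(38) = 10,  s(39) = 10,  s(40) = 4,  s(41) = 6,  s(42) = 0,  s(43) = 10,  s(44) = 6,  s(45) = 10,  s(46) = 2,  s(47) = 2,  s(48) = 12,  s(49) = 4,  s(50) = 0.
Since (s(49), s(50)) = (s(1), s(2)) = (4, 0) (two consecutive terms determine the rest), the sequence is periodic with period 48.
So s(700) = s(1 + ((700-1) mod 48)) = s(28) = 10.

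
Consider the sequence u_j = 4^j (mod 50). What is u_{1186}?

u_1 = 4; u_2 = 16; u_3 = 14; u_4 = 6; u_5 = 24; u_6 = 46; u_7 = 34; u_8 = 36; u_9 = 44; u_{10} = 26; u_{11} = 4.
The sequence repeats with period 10.
(1186 - 1) mod 10 = 5, so u_{1186} = u_6 = 46.

46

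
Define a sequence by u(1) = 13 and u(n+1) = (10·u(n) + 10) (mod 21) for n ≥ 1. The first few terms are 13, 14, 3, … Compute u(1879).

We have u(1) = 13, u(2) = 14, u(3) = 3, u(4) = 19, u(5) = 11, u(6) = 15, u(7) = 13.
The sequence repeats with period 6.
(1879 - 1) mod 6 = 0, so u(1879) = u(1) = 13.

13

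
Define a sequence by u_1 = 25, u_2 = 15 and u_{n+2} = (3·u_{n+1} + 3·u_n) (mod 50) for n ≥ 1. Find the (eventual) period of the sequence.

Listing terms: u_1 = 25, u_2 = 15, u_3 = 20, u_4 = 5, u_5 = 25, u_6 = 40, u_7 = 45, u_8 = 5, u_9 = 0, u_{10} = 15, u_{11} = 45, u_{12} = 30, u_{13} = 25, u_{14} = 15.
The sequence repeats with period 12.

12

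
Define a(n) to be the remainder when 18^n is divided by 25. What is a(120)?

1

Listing terms: a(0) = 1, a(1) = 18, a(2) = 24, a(3) = 7, a(4) = 1.
Since a(4) = a(0) = 1, the sequence is periodic with period 4.
(120 - 0) mod 4 = 0, so a(120) = a(0) = 1.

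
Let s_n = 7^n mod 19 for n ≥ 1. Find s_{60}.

1

We have s_1 = 7, s_2 = 11, s_3 = 1, s_4 = 7.
Since s_4 = s_1 = 7, the sequence is periodic with period 3.
(60 - 1) mod 3 = 2, so s_{60} = s_3 = 1.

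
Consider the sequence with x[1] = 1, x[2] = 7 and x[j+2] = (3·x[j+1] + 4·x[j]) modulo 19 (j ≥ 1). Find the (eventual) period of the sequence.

Listing terms: x[1] = 1, x[2] = 7, x[3] = 6, x[4] = 8, x[5] = 10, x[6] = 5, x[7] = 17, x[8] = 14, x[9] = 15, x[10] = 6, x[11] = 2, x[12] = 11, x[13] = 3, x[14] = 15, x[15] = 0, x[16] = 3, x[17] = 9, x[18] = 1, x[19] = 1, x[20] = 7.
The sequence repeats with period 18.

18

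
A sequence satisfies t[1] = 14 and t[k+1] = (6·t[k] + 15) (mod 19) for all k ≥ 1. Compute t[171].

3

t[1] = 14; t[2] = 4; t[3] = 1; t[4] = 2; t[5] = 8; t[6] = 6; t[7] = 13; t[8] = 17; t[9] = 3; t[10] = 14.
Since t[10] = t[1] = 14, the sequence is periodic with period 9.
(171 - 1) mod 9 = 8, so t[171] = t[9] = 3.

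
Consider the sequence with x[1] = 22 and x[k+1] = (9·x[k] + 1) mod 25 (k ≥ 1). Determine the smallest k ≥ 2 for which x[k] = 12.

Computing terms: x[1] = 22, x[2] = 24, x[3] = 17, x[4] = 4, x[5] = 12, x[6] = 9, x[7] = 7, x[8] = 14, x[9] = 2, x[10] = 19, x[11] = 22.
Since x[11] = x[1] = 22, the sequence is periodic with period 10.
The value 12 first appears (with k ≥ 2) at x[5].

5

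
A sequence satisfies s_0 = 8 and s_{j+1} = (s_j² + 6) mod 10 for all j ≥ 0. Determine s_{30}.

Listing terms: s_0 = 8; s_1 = 0; s_2 = 6; s_3 = 2; s_4 = 0.
Since s_4 = s_1 = 0, the sequence is eventually periodic: after a pre-period of length 1 it cycles with period 3.
For j ≥ 1, s_j depends only on (j - 1) mod 3. (30 - 1) mod 3 = 2, so s_{30} = s_3 = 2.

2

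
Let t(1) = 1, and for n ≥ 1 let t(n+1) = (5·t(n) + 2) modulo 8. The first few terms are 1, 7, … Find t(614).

Listing terms: t(1) = 1; t(2) = 7; t(3) = 5; t(4) = 3; t(5) = 1.
The sequence repeats with period 4.
(614 - 1) mod 4 = 1, so t(614) = t(2) = 7.

7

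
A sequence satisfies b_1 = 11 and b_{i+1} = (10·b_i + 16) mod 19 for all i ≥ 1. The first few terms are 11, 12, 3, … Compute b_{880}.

We have b_1 = 11,  b_2 = 12,  b_3 = 3,  b_4 = 8,  b_5 = 1,  b_6 = 7,  b_7 = 10,  b_8 = 2,  b_9 = 17,  b_{10} = 15,  b_{11} = 14,  b_{12} = 4,  b_{13} = 18,  b_{14} = 6,  b_{15} = 0,  b_{16} = 16,  b_{17} = 5,  b_{18} = 9,  b_{19} = 11.
The sequence repeats with period 18.
(880 - 1) mod 18 = 15, so b_{880} = b_{16} = 16.

16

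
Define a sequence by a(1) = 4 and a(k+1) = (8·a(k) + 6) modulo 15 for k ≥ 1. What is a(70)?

We have a(1) = 4; a(2) = 8; a(3) = 10; a(4) = 11; a(5) = 4.
Since a(5) = a(1) = 4, the sequence is periodic with period 4.
(70 - 1) mod 4 = 1, so a(70) = a(2) = 8.

8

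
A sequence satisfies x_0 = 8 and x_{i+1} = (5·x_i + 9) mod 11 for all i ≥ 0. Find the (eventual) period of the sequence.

x_0 = 8; x_1 = 5; x_2 = 1; x_3 = 3; x_4 = 2; x_5 = 8.
Since x_5 = x_0 = 8, the sequence is periodic with period 5.

5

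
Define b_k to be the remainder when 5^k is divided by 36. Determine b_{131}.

We have b_1 = 5; b_2 = 25; b_3 = 17; b_4 = 13; b_5 = 29; b_6 = 1; b_7 = 5.
Since b_7 = b_1 = 5, the sequence is periodic with period 6.
(131 - 1) mod 6 = 4, so b_{131} = b_5 = 29.

29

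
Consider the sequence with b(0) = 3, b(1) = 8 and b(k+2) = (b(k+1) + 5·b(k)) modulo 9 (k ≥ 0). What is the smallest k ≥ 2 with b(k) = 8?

8

Computing terms: b(0) = 3,  b(1) = 8,  b(2) = 5,  b(3) = 0,  b(4) = 7,  b(5) = 7,  b(6) = 6,  b(7) = 5,  b(8) = 8,  b(9) = 6,  b(10) = 1,  b(11) = 4,  b(12) = 0,  b(13) = 2,  b(14) = 2,  b(15) = 3,  b(16) = 4,  b(17) = 1,  b(18) = 3,  b(19) = 8.
The sequence repeats with period 18.
The value 8 first appears (with k ≥ 2) at b(8).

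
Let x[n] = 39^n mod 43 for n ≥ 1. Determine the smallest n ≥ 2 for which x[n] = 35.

12

Listing terms: x[1] = 39, x[2] = 16, x[3] = 22, x[4] = 41, x[5] = 8, x[6] = 11, x[7] = 42, x[8] = 4, x[9] = 27, x[10] = 21, x[11] = 2, x[12] = 35, x[13] = 32, x[14] = 1, x[15] = 39.
The sequence repeats with period 14.
The value 35 first appears (with n ≥ 2) at x[12].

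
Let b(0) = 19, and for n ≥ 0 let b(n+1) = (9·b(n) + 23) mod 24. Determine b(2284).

23

Listing terms: b(0) = 19,  b(1) = 2,  b(2) = 17,  b(3) = 8,  b(4) = 23,  b(5) = 14,  b(6) = 5,  b(7) = 20,  b(8) = 11,  b(9) = 2.
Since b(9) = b(1) = 2, the sequence is eventually periodic: after a pre-period of length 1 it cycles with period 8.
For n ≥ 1, b(n) depends only on (n - 1) mod 8. (2284 - 1) mod 8 = 3, so b(2284) = b(4) = 23.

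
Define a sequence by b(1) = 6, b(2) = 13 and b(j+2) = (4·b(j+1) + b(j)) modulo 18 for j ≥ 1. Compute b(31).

14

Listing terms: b(1) = 6; b(2) = 13; b(3) = 4; b(4) = 11; b(5) = 12; b(6) = 5; b(7) = 14; b(8) = 7; b(9) = 6; b(10) = 13.
Since (b(9), b(10)) = (b(1), b(2)) = (6, 13) (two consecutive terms determine the rest), the sequence is periodic with period 8.
(31 - 1) mod 8 = 6, so b(31) = b(7) = 14.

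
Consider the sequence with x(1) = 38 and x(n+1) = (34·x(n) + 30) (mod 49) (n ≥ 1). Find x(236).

13

We have x(1) = 38,  x(2) = 48,  x(3) = 45,  x(4) = 41,  x(5) = 3,  x(6) = 34,  x(7) = 10,  x(8) = 27,  x(9) = 17,  x(10) = 20,  x(11) = 24,  x(12) = 13,  x(13) = 31,  x(14) = 6,  x(15) = 38.
Since x(15) = x(1) = 38, the sequence is periodic with period 14.
So x(236) = x(1 + ((236-1) mod 14)) = x(12) = 13.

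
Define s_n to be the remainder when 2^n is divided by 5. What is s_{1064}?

Listing terms: s_1 = 2, s_2 = 4, s_3 = 3, s_4 = 1, s_5 = 2.
Since s_5 = s_1 = 2, the sequence is periodic with period 4.
So s_{1064} = s_{1 + ((1064-1) mod 4)} = s_4 = 1.

1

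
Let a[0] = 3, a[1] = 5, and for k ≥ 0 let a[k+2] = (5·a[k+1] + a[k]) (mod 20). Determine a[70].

a[0] = 3, a[1] = 5, a[2] = 8, a[3] = 5, a[4] = 13, a[5] = 10, a[6] = 3, a[7] = 5.
Since (a[6], a[7]) = (a[0], a[1]) = (3, 5) (two consecutive terms determine the rest), the sequence is periodic with period 6.
So a[70] = a[0 + ((70-0) mod 6)] = a[4] = 13.

13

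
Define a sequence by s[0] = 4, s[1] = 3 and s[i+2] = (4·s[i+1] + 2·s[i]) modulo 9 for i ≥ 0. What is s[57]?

5

Listing terms: s[0] = 4, s[1] = 3, s[2] = 2, s[3] = 5, s[4] = 6, s[5] = 7, s[6] = 4, s[7] = 3.
Since (s[6], s[7]) = (s[0], s[1]) = (4, 3) (two consecutive terms determine the rest), the sequence is periodic with period 6.
(57 - 0) mod 6 = 3, so s[57] = s[3] = 5.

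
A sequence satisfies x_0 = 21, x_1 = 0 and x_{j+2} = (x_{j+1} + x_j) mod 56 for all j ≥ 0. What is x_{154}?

We have x_0 = 21; x_1 = 0; x_2 = 21; x_3 = 21; x_4 = 42; x_5 = 7; x_6 = 49; x_7 = 0; x_8 = 49; x_9 = 49; x_{10} = 42; x_{11} = 35; x_{12} = 21; x_{13} = 0.
Since (x_{12}, x_{13}) = (x_0, x_1) = (21, 0) (two consecutive terms determine the rest), the sequence is periodic with period 12.
(154 - 0) mod 12 = 10, so x_{154} = x_{10} = 42.

42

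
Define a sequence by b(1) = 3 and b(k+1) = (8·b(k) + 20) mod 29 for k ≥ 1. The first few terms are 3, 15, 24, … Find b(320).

23

b(1) = 3, b(2) = 15, b(3) = 24, b(4) = 9, b(5) = 5, b(6) = 2, b(7) = 7, b(8) = 18, b(9) = 19, b(10) = 27, b(11) = 4, b(12) = 23, b(13) = 1, b(14) = 28, b(15) = 12, b(16) = 0, b(17) = 20, b(18) = 6, b(19) = 10, b(20) = 13, b(21) = 8, b(22) = 26, b(23) = 25, b(24) = 17, b(25) = 11, b(26) = 21, b(27) = 14, b(28) = 16, b(29) = 3.
Since b(29) = b(1) = 3, the sequence is periodic with period 28.
(320 - 1) mod 28 = 11, so b(320) = b(12) = 23.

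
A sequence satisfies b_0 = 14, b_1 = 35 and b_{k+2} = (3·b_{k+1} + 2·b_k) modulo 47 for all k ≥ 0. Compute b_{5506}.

Computing terms: b_0 = 14, b_1 = 35, b_2 = 39, b_3 = 46, b_4 = 28, b_5 = 35, b_6 = 20, b_7 = 36, b_8 = 7, b_9 = 46, b_{10} = 11, b_{11} = 31, b_{12} = 21, b_{13} = 31, b_{14} = 41, b_{15} = 44, b_{16} = 26, b_{17} = 25, b_{18} = 33, b_{19} = 8, b_{20} = 43, b_{21} = 4, b_{22} = 4, b_{23} = 20, b_{24} = 21, b_{25} = 9, b_{26} = 22, b_{27} = 37, b_{28} = 14, b_{29} = 22, b_{30} = 0, b_{31} = 44, b_{32} = 38, b_{33} = 14, b_{34} = 24, b_{35} = 6, b_{36} = 19, b_{37} = 22, b_{38} = 10, b_{39} = 27, b_{40} = 7, b_{41} = 28, b_{42} = 4, b_{43} = 21, b_{44} = 24, b_{45} = 20, b_{46} = 14, b_{47} = 35.
Since (b_{46}, b_{47}) = (b_0, b_1) = (14, 35) (two consecutive terms determine the rest), the sequence is periodic with period 46.
(5506 - 0) mod 46 = 32, so b_{5506} = b_{32} = 38.

38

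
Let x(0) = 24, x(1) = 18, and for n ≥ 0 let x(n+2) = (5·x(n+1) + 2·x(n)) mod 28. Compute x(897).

Computing terms: x(0) = 24; x(1) = 18; x(2) = 26; x(3) = 26; x(4) = 14; x(5) = 10; x(6) = 22; x(7) = 18; x(8) = 22; x(9) = 6; x(10) = 18; x(11) = 18; x(12) = 14; x(13) = 22; x(14) = 26; x(15) = 6; x(16) = 26; x(17) = 2; x(18) = 6; x(19) = 6; x(20) = 14; x(21) = 26; x(22) = 18; x(23) = 2; x(24) = 18; x(25) = 10; x(26) = 2; x(27) = 2; x(28) = 14; x(29) = 18; x(30) = 6; x(31) = 10; x(32) = 6; x(33) = 22; x(34) = 10; x(35) = 10; x(36) = 14; x(37) = 6; x(38) = 2; x(39) = 22; x(40) = 2; x(41) = 26; x(42) = 22; x(43) = 22; x(44) = 14; x(45) = 2; x(46) = 10; x(47) = 26; x(48) = 10; x(49) = 18; x(50) = 26.
Since (x(49), x(50)) = (x(1), x(2)) = (18, 26) (two consecutive terms determine the rest), the sequence is eventually periodic: after a pre-period of length 1 it cycles with period 48.
For n ≥ 1, x(n) depends only on (n - 1) mod 48. (897 - 1) mod 48 = 32, so x(897) = x(33) = 22.

22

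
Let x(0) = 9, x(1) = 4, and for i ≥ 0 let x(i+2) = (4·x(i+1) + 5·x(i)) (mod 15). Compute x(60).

x(0) = 9; x(1) = 4; x(2) = 1; x(3) = 9; x(4) = 11; x(5) = 14; x(6) = 6; x(7) = 4; x(8) = 1.
Since (x(7), x(8)) = (x(1), x(2)) = (4, 1) (two consecutive terms determine the rest), the sequence is eventually periodic: after a pre-period of length 1 it cycles with period 6.
For i ≥ 1, x(i) depends only on (i - 1) mod 6. (60 - 1) mod 6 = 5, so x(60) = x(6) = 6.

6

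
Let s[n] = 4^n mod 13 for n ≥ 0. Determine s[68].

3

We have s[0] = 1,  s[1] = 4,  s[2] = 3,  s[3] = 12,  s[4] = 9,  s[5] = 10,  s[6] = 1.
The sequence repeats with period 6.
So s[68] = s[0 + ((68-0) mod 6)] = s[2] = 3.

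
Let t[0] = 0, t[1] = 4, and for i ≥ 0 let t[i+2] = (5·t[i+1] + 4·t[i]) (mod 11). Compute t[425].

Computing terms: t[0] = 0; t[1] = 4; t[2] = 9; t[3] = 6; t[4] = 0; t[5] = 2; t[6] = 10; t[7] = 3; t[8] = 0; t[9] = 1; t[10] = 5; t[11] = 7; t[12] = 0; t[13] = 6; t[14] = 8; t[15] = 9; t[16] = 0; t[17] = 3; t[18] = 4; t[19] = 10; t[20] = 0; t[21] = 7; t[22] = 2; t[23] = 5; t[24] = 0; t[25] = 9; t[26] = 1; t[27] = 8; t[28] = 0; t[29] = 10; t[30] = 6; t[31] = 4; t[32] = 0; t[33] = 5; t[34] = 3; t[35] = 2; t[36] = 0; t[37] = 8; t[38] = 7; t[39] = 1; t[40] = 0; t[41] = 4.
The sequence repeats with period 40.
(425 - 0) mod 40 = 25, so t[425] = t[25] = 9.

9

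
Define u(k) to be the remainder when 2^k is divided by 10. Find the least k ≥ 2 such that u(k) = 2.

5

We have u(1) = 2, u(2) = 4, u(3) = 8, u(4) = 6, u(5) = 2.
The sequence repeats with period 4.
The value 2 next appears (with k ≥ 2) at u(5).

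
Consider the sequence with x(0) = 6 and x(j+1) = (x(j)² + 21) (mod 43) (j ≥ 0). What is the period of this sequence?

5

x(0) = 6, x(1) = 14, x(2) = 2, x(3) = 25, x(4) = 1, x(5) = 22, x(6) = 32, x(7) = 13, x(8) = 18, x(9) = 1.
Since x(9) = x(4) = 1, the sequence is eventually periodic: after a pre-period of length 4 it cycles with period 5.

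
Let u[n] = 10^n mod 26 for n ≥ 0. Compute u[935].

Listing terms: u[0] = 1, u[1] = 10, u[2] = 22, u[3] = 12, u[4] = 16, u[5] = 4, u[6] = 14, u[7] = 10.
Since u[7] = u[1] = 10, the sequence is eventually periodic: after a pre-period of length 1 it cycles with period 6.
For n ≥ 1, u[n] depends only on (n - 1) mod 6. (935 - 1) mod 6 = 4, so u[935] = u[5] = 4.

4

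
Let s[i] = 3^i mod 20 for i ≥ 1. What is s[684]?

1

We have s[1] = 3,  s[2] = 9,  s[3] = 7,  s[4] = 1,  s[5] = 3.
Since s[5] = s[1] = 3, the sequence is periodic with period 4.
(684 - 1) mod 4 = 3, so s[684] = s[4] = 1.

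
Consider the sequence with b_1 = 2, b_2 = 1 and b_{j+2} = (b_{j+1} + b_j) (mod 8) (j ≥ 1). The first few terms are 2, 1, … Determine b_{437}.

7

Computing terms: b_1 = 2, b_2 = 1, b_3 = 3, b_4 = 4, b_5 = 7, b_6 = 3, b_7 = 2, b_8 = 5, b_9 = 7, b_{10} = 4, b_{11} = 3, b_{12} = 7, b_{13} = 2, b_{14} = 1.
The sequence repeats with period 12.
(437 - 1) mod 12 = 4, so b_{437} = b_5 = 7.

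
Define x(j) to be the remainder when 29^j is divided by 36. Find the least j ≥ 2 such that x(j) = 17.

Computing terms: x(1) = 29, x(2) = 13, x(3) = 17, x(4) = 25, x(5) = 5, x(6) = 1, x(7) = 29.
The sequence repeats with period 6.
The value 17 first appears (with j ≥ 2) at x(3).

3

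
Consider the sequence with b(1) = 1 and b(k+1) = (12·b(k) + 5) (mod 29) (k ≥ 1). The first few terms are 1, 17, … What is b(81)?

Computing terms: b(1) = 1, b(2) = 17, b(3) = 6, b(4) = 19, b(5) = 1.
The sequence repeats with period 4.
So b(81) = b(1 + ((81-1) mod 4)) = b(1) = 1.

1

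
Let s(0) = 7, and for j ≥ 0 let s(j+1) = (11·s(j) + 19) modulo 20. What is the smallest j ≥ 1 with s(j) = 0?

We have s(0) = 7; s(1) = 16; s(2) = 15; s(3) = 4; s(4) = 3; s(5) = 12; s(6) = 11; s(7) = 0; s(8) = 19; s(9) = 8; s(10) = 7.
Since s(10) = s(0) = 7, the sequence is periodic with period 10.
The value 0 first appears (with j ≥ 1) at s(7).

7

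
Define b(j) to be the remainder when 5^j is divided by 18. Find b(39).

17

b(0) = 1, b(1) = 5, b(2) = 7, b(3) = 17, b(4) = 13, b(5) = 11, b(6) = 1.
The sequence repeats with period 6.
So b(39) = b(0 + ((39-0) mod 6)) = b(3) = 17.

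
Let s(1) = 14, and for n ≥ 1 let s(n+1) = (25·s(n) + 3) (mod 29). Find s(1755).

9

We have s(1) = 14; s(2) = 5; s(3) = 12; s(4) = 13; s(5) = 9; s(6) = 25; s(7) = 19; s(8) = 14.
The sequence repeats with period 7.
So s(1755) = s(1 + ((1755-1) mod 7)) = s(5) = 9.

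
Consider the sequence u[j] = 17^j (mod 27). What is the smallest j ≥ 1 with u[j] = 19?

2

Listing terms: u[0] = 1,  u[1] = 17,  u[2] = 19,  u[3] = 26,  u[4] = 10,  u[5] = 8,  u[6] = 1.
The sequence repeats with period 6.
The value 19 first appears (with j ≥ 1) at u[2].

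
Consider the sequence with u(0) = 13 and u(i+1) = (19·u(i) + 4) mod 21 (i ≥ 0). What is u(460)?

u(0) = 13, u(1) = 20, u(2) = 6, u(3) = 13.
Since u(3) = u(0) = 13, the sequence is periodic with period 3.
So u(460) = u(0 + ((460-0) mod 3)) = u(1) = 20.

20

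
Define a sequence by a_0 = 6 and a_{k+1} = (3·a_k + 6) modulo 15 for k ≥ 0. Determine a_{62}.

a_0 = 6; a_1 = 9; a_2 = 3; a_3 = 0; a_4 = 6.
The sequence repeats with period 4.
So a_{62} = a_{0 + ((62-0) mod 4)} = a_2 = 3.

3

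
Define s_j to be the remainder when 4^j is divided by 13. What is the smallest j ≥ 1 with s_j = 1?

Listing terms: s_0 = 1,  s_1 = 4,  s_2 = 3,  s_3 = 12,  s_4 = 9,  s_5 = 10,  s_6 = 1.
The sequence repeats with period 6.
The value 1 next appears (with j ≥ 1) at s_6.

6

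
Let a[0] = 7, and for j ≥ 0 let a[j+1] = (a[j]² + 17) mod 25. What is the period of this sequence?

a[0] = 7,  a[1] = 16,  a[2] = 23,  a[3] = 21,  a[4] = 8,  a[5] = 6,  a[6] = 3,  a[7] = 1,  a[8] = 18,  a[9] = 16.
Since a[9] = a[1] = 16, the sequence is eventually periodic: after a pre-period of length 1 it cycles with period 8.

8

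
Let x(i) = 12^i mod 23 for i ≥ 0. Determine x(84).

We have x(0) = 1,  x(1) = 12,  x(2) = 6,  x(3) = 3,  x(4) = 13,  x(5) = 18,  x(6) = 9,  x(7) = 16,  x(8) = 8,  x(9) = 4,  x(10) = 2,  x(11) = 1.
Since x(11) = x(0) = 1, the sequence is periodic with period 11.
So x(84) = x(0 + ((84-0) mod 11)) = x(7) = 16.

16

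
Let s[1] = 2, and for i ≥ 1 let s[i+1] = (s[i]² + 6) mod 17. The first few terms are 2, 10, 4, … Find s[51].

s[1] = 2; s[2] = 10; s[3] = 4; s[4] = 5; s[5] = 14; s[6] = 15; s[7] = 10.
Since s[7] = s[2] = 10, the sequence is eventually periodic: after a pre-period of length 1 it cycles with period 5.
For i ≥ 2, s[i] depends only on (i - 2) mod 5. (51 - 2) mod 5 = 4, so s[51] = s[6] = 15.

15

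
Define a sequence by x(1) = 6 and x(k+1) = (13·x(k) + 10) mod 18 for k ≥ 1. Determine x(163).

6

Computing terms: x(1) = 6,  x(2) = 16,  x(3) = 2,  x(4) = 0,  x(5) = 10,  x(6) = 14,  x(7) = 12,  x(8) = 4,  x(9) = 8,  x(10) = 6.
The sequence repeats with period 9.
So x(163) = x(1 + ((163-1) mod 9)) = x(1) = 6.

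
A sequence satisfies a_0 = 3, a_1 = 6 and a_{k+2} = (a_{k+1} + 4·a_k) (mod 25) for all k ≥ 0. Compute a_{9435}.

22

We have a_0 = 3; a_1 = 6; a_2 = 18; a_3 = 17; a_4 = 14; a_5 = 7; a_6 = 13; a_7 = 16; a_8 = 18; a_9 = 7; a_{10} = 4; a_{11} = 7; a_{12} = 23; a_{13} = 1; a_{14} = 18; a_{15} = 22; a_{16} = 19; a_{17} = 7; a_{18} = 8; a_{19} = 11; a_{20} = 18; a_{21} = 12; a_{22} = 9; a_{23} = 7; a_{24} = 18; a_{25} = 21; a_{26} = 18; a_{27} = 2; a_{28} = 24; a_{29} = 7; a_{30} = 3; a_{31} = 6.
Since (a_{30}, a_{31}) = (a_0, a_1) = (3, 6) (two consecutive terms determine the rest), the sequence is periodic with period 30.
(9435 - 0) mod 30 = 15, so a_{9435} = a_{15} = 22.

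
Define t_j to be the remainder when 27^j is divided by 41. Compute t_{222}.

9

Listing terms: t_1 = 27, t_2 = 32, t_3 = 3, t_4 = 40, t_5 = 14, t_6 = 9, t_7 = 38, t_8 = 1, t_9 = 27.
The sequence repeats with period 8.
(222 - 1) mod 8 = 5, so t_{222} = t_6 = 9.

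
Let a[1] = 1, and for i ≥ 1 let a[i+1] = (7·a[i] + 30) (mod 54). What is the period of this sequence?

Listing terms: a[1] = 1, a[2] = 37, a[3] = 19, a[4] = 1.
The sequence repeats with period 3.

3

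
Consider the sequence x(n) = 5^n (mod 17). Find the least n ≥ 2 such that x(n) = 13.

4

x(1) = 5; x(2) = 8; x(3) = 6; x(4) = 13; x(5) = 14; x(6) = 2; x(7) = 10; x(8) = 16; x(9) = 12; x(10) = 9; x(11) = 11; x(12) = 4; x(13) = 3; x(14) = 15; x(15) = 7; x(16) = 1; x(17) = 5.
Since x(17) = x(1) = 5, the sequence is periodic with period 16.
The value 13 first appears (with n ≥ 2) at x(4).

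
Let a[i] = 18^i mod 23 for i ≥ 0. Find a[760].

Computing terms: a[0] = 1,  a[1] = 18,  a[2] = 2,  a[3] = 13,  a[4] = 4,  a[5] = 3,  a[6] = 8,  a[7] = 6,  a[8] = 16,  a[9] = 12,  a[10] = 9,  a[11] = 1.
The sequence repeats with period 11.
(760 - 0) mod 11 = 1, so a[760] = a[1] = 18.

18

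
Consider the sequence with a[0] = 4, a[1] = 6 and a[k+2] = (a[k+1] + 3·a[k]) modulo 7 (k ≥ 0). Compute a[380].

5

We have a[0] = 4,  a[1] = 6,  a[2] = 4,  a[3] = 1,  a[4] = 6,  a[5] = 2,  a[6] = 6,  a[7] = 5,  a[8] = 2,  a[9] = 3,  a[10] = 2,  a[11] = 4,  a[12] = 3,  a[13] = 1,  a[14] = 3,  a[15] = 6,  a[16] = 1,  a[17] = 5,  a[18] = 1,  a[19] = 2,  a[20] = 5,  a[21] = 4,  a[22] = 5,  a[23] = 3,  a[24] = 4,  a[25] = 6.
Since (a[24], a[25]) = (a[0], a[1]) = (4, 6) (two consecutive terms determine the rest), the sequence is periodic with period 24.
So a[380] = a[0 + ((380-0) mod 24)] = a[20] = 5.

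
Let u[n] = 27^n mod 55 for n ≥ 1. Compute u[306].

49

We have u[1] = 27; u[2] = 14; u[3] = 48; u[4] = 31; u[5] = 12; u[6] = 49; u[7] = 3; u[8] = 26; u[9] = 42; u[10] = 34; u[11] = 38; u[12] = 36; u[13] = 37; u[14] = 9; u[15] = 23; u[16] = 16; u[17] = 47; u[18] = 4; u[19] = 53; u[20] = 1; u[21] = 27.
Since u[21] = u[1] = 27, the sequence is periodic with period 20.
So u[306] = u[1 + ((306-1) mod 20)] = u[6] = 49.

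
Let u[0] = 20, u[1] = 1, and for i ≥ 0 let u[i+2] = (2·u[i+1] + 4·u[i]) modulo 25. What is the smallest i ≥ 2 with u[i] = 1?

Listing terms: u[0] = 20,  u[1] = 1,  u[2] = 7,  u[3] = 18,  u[4] = 14,  u[5] = 0,  u[6] = 6,  u[7] = 12,  u[8] = 23,  u[9] = 19,  u[10] = 5,  u[11] = 11,  u[12] = 17,  u[13] = 3,  u[14] = 24,  u[15] = 10,  u[16] = 16,  u[17] = 22,  u[18] = 8,  u[19] = 4,  u[20] = 15,  u[21] = 21,  u[22] = 2,  u[23] = 13,  u[24] = 9,  u[25] = 20,  u[26] = 1.
Since (u[25], u[26]) = (u[0], u[1]) = (20, 1) (two consecutive terms determine the rest), the sequence is periodic with period 25.
The value 1 next appears (with i ≥ 2) at u[26].

26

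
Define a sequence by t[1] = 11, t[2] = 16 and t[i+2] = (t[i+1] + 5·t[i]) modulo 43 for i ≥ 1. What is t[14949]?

Computing terms: t[1] = 11; t[2] = 16; t[3] = 28; t[4] = 22; t[5] = 33; t[6] = 14; t[7] = 7; t[8] = 34; t[9] = 26; t[10] = 24; t[11] = 25; t[12] = 16; t[13] = 12; t[14] = 6; t[15] = 23; t[16] = 10; t[17] = 39; t[18] = 3; t[19] = 26; t[20] = 41; t[21] = 42; t[22] = 32; t[23] = 27; t[24] = 15; t[25] = 21; t[26] = 10; t[27] = 29; t[28] = 36; t[29] = 9; t[30] = 17; t[31] = 19; t[32] = 18; t[33] = 27; t[34] = 31; t[35] = 37; t[36] = 20; t[37] = 33; t[38] = 4; t[39] = 40; t[40] = 17; t[41] = 2; t[42] = 1; t[43] = 11; t[44] = 16.
Since (t[43], t[44]) = (t[1], t[2]) = (11, 16) (two consecutive terms determine the rest), the sequence is periodic with period 42.
So t[14949] = t[1 + ((14949-1) mod 42)] = t[39] = 40.

40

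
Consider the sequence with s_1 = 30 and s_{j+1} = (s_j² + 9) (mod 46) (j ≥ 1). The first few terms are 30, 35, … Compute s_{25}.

40

Listing terms: s_1 = 30; s_2 = 35; s_3 = 38; s_4 = 27; s_5 = 2; s_6 = 13; s_7 = 40; s_8 = 45; s_9 = 10; s_{10} = 17; s_{11} = 22; s_{12} = 33; s_{13} = 40.
Since s_{13} = s_7 = 40, the sequence is eventually periodic: after a pre-period of length 6 it cycles with period 6.
For j ≥ 7, s_j depends only on (j - 7) mod 6. (25 - 7) mod 6 = 0, so s_{25} = s_7 = 40.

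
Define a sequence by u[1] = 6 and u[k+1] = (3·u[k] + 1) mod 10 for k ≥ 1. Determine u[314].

9

Computing terms: u[1] = 6,  u[2] = 9,  u[3] = 8,  u[4] = 5,  u[5] = 6.
The sequence repeats with period 4.
(314 - 1) mod 4 = 1, so u[314] = u[2] = 9.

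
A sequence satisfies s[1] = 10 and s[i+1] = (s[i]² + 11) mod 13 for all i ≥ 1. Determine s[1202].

7

Computing terms: s[1] = 10; s[2] = 7; s[3] = 8; s[4] = 10.
Since s[4] = s[1] = 10, the sequence is periodic with period 3.
So s[1202] = s[1 + ((1202-1) mod 3)] = s[2] = 7.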